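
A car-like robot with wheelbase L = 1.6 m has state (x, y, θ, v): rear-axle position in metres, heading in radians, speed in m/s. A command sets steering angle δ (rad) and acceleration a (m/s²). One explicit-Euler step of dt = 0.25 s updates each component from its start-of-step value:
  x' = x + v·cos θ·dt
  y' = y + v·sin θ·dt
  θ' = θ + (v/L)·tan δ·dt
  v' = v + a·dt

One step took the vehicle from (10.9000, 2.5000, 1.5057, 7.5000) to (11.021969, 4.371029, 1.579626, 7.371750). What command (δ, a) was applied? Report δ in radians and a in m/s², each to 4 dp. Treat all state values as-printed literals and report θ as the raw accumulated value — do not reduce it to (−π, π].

a = (v'−v)/dt = (-0.128250)/0.25 = -0.5130
Δθ = θ'−θ = 0.073926;  (v·dt/L) = 7.5000·0.25/1.6 = 1.171875
tan δ = Δθ·L/(v·dt) = 0.063084  →  δ = 0.0630

δ = 0.0630, a = -0.5130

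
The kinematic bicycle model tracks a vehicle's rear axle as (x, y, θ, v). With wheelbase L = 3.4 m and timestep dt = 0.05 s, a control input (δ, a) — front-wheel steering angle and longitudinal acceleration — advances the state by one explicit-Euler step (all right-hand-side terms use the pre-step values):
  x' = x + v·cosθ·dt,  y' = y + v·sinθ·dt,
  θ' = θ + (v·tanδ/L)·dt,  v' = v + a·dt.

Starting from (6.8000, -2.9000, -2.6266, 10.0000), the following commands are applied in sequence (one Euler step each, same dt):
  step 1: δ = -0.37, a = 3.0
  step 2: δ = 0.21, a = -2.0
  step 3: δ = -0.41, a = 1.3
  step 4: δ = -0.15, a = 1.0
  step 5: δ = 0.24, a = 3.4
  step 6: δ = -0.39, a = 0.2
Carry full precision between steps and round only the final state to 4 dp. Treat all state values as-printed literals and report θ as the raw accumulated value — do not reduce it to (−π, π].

(4.0704, -4.2351, -2.7644, 10.3450)

after step 1 (δ=-0.37, a=3.0): (6.364852, -3.146264, -2.683639, 10.150000)
after step 2 (δ=0.21, a=-2.0): (5.909645, -3.370637, -2.651824, 10.050000)
after step 3 (δ=-0.41, a=1.3): (5.466218, -3.607024, -2.716060, 10.115000)
after step 4 (δ=-0.15, a=1.0): (5.005571, -3.815801, -2.738541, 10.165000)
after step 5 (δ=0.24, a=3.4): (4.538048, -4.015150, -2.701960, 10.335000)
after step 6 (δ=-0.39, a=0.2): (4.070437, -4.235082, -2.764434, 10.345000)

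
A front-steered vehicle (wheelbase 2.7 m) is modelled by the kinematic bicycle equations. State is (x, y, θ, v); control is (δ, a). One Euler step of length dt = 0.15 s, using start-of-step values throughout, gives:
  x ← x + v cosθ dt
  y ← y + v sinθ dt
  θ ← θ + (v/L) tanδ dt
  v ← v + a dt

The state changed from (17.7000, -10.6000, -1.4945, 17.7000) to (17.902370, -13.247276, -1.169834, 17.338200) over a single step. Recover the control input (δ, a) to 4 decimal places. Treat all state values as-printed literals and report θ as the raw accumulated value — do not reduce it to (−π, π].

δ = 0.3189, a = -2.4120

a = (v'−v)/dt = (-0.361800)/0.15 = -2.4120
Δθ = θ'−θ = 0.324666;  (v·dt/L) = 17.7000·0.15/2.7 = 0.983333
tan δ = Δθ·L/(v·dt) = 0.330169  →  δ = 0.3189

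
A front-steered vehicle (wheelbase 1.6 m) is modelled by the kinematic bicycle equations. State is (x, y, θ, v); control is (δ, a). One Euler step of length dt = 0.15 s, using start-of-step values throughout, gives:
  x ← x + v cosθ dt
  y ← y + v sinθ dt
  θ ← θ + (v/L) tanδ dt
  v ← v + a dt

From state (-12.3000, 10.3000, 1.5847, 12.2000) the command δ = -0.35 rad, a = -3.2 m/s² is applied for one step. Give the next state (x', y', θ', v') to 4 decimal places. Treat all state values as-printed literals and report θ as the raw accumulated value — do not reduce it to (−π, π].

x' = -12.3000 + 12.2000·cos(1.5847)·0.15 = -12.3254
y' = 10.3000 + 12.2000·sin(1.5847)·0.15 = 12.1298
θ' = 1.5847 + (12.2000/1.6)·tan(-0.35)·0.15 = 1.1672
v' = 12.2000 − 3.2000·0.15 = 11.7200

(-12.3254, 12.1298, 1.1672, 11.7200)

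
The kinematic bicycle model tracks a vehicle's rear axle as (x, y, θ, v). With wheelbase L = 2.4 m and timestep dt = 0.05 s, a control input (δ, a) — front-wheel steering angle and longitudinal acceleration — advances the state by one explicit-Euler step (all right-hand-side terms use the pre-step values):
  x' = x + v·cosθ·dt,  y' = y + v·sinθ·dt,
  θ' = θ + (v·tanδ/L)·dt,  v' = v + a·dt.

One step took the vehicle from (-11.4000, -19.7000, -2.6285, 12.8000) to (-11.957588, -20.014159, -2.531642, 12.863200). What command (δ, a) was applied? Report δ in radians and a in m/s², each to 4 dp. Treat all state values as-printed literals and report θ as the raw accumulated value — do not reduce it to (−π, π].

δ = 0.3484, a = 1.2640

a = (v'−v)/dt = (0.063200)/0.05 = 1.2640
Δθ = θ'−θ = 0.096858;  (v·dt/L) = 12.8000·0.05/2.4 = 0.266667
tan δ = Δθ·L/(v·dt) = 0.363217  →  δ = 0.3484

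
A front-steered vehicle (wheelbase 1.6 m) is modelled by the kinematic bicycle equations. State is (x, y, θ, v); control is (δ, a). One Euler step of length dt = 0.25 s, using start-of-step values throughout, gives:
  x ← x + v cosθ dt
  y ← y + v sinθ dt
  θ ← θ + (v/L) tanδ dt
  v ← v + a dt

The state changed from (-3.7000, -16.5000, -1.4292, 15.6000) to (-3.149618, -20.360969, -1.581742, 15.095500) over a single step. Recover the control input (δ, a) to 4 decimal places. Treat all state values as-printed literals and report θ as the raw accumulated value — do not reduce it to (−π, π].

δ = -0.0625, a = -2.0180

a = (v'−v)/dt = (-0.504500)/0.25 = -2.0180
Δθ = θ'−θ = -0.152542;  (v·dt/L) = 15.6000·0.25/1.6 = 2.437500
tan δ = Δθ·L/(v·dt) = -0.062581  →  δ = -0.0625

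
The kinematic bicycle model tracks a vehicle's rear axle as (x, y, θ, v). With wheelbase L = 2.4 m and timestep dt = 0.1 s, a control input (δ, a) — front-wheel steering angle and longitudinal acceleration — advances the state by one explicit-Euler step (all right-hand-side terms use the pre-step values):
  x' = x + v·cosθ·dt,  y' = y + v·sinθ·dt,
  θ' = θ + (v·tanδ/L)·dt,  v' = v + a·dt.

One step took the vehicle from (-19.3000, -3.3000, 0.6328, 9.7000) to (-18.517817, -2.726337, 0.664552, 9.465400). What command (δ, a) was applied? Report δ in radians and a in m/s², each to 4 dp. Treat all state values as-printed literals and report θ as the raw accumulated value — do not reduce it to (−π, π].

a = (v'−v)/dt = (-0.234600)/0.1 = -2.3460
Δθ = θ'−θ = 0.031752;  (v·dt/L) = 9.7000·0.1/2.4 = 0.404167
tan δ = Δθ·L/(v·dt) = 0.078562  →  δ = 0.0784

δ = 0.0784, a = -2.3460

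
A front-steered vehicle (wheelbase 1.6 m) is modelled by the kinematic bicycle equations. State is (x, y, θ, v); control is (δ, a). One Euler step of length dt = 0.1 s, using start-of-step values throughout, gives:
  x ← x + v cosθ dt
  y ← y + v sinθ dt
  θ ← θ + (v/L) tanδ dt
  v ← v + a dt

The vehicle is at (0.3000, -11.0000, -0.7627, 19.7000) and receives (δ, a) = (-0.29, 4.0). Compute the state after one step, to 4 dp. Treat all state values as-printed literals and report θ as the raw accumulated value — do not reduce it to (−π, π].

(1.7243, -12.3610, -1.1301, 20.1000)

x' = 0.3000 + 19.7000·cos(-0.7627)·0.1 = 1.7243
y' = -11.0000 + 19.7000·sin(-0.7627)·0.1 = -12.3610
θ' = -0.7627 + (19.7000/1.6)·tan(-0.29)·0.1 = -1.1301
v' = 19.7000 + 4.0000·0.1 = 20.1000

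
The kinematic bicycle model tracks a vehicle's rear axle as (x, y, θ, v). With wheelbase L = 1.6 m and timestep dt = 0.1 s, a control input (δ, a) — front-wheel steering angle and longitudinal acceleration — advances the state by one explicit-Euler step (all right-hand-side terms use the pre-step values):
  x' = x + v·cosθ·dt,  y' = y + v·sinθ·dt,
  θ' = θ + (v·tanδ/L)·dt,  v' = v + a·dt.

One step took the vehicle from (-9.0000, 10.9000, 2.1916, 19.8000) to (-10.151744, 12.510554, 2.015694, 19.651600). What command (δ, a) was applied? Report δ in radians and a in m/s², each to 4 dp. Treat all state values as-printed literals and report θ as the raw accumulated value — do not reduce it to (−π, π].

a = (v'−v)/dt = (-0.148400)/0.1 = -1.4840
Δθ = θ'−θ = -0.175906;  (v·dt/L) = 19.8000·0.1/1.6 = 1.237500
tan δ = Δθ·L/(v·dt) = -0.142146  →  δ = -0.1412

δ = -0.1412, a = -1.4840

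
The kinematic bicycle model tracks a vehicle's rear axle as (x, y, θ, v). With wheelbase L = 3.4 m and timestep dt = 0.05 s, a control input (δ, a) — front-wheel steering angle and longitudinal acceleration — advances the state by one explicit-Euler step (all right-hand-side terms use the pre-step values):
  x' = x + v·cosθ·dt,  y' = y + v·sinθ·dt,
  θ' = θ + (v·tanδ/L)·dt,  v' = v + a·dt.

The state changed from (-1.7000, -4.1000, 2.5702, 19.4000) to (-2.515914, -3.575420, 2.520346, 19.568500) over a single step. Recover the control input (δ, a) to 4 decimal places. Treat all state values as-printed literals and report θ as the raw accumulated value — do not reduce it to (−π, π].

δ = -0.1730, a = 3.3700

a = (v'−v)/dt = (0.168500)/0.05 = 3.3700
Δθ = θ'−θ = -0.049854;  (v·dt/L) = 19.4000·0.05/3.4 = 0.285294
tan δ = Δθ·L/(v·dt) = -0.174746  →  δ = -0.1730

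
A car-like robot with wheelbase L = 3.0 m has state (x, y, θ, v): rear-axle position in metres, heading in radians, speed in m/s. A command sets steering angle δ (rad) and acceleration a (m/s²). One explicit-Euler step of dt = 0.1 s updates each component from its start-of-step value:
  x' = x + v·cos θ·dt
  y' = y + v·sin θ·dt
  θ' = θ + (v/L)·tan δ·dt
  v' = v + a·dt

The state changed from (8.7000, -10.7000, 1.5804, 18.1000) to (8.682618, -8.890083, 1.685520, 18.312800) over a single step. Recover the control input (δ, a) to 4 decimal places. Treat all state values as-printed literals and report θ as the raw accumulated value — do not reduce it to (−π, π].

a = (v'−v)/dt = (0.212800)/0.1 = 2.1280
Δθ = θ'−θ = 0.105120;  (v·dt/L) = 18.1000·0.1/3.0 = 0.603333
tan δ = Δθ·L/(v·dt) = 0.174232  →  δ = 0.1725

δ = 0.1725, a = 2.1280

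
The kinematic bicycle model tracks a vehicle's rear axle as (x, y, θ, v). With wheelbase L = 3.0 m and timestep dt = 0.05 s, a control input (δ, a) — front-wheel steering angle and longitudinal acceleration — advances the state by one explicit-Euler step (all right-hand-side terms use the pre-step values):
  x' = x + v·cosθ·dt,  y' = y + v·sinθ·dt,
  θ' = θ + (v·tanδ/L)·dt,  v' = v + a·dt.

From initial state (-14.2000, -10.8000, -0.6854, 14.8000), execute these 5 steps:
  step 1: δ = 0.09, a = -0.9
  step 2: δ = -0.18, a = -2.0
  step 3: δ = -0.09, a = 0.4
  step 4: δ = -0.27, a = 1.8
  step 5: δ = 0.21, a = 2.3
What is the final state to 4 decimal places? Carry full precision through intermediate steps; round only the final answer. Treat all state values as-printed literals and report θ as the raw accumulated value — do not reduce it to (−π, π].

(-11.4266, -13.2167, -0.7452, 14.8800)

after step 1 (δ=0.09, a=-0.9): (-13.627117, -11.268407, -0.663140, 14.755000)
after step 2 (δ=-0.18, a=-2.0): (-13.045724, -11.722562, -0.707889, 14.655000)
after step 3 (δ=-0.09, a=0.4): (-12.489027, -12.199019, -0.729931, 14.675000)
after step 4 (δ=-0.27, a=1.8): (-11.942222, -12.688297, -0.797622, 14.765000)
after step 5 (δ=0.21, a=2.3): (-11.426620, -13.216660, -0.745171, 14.880000)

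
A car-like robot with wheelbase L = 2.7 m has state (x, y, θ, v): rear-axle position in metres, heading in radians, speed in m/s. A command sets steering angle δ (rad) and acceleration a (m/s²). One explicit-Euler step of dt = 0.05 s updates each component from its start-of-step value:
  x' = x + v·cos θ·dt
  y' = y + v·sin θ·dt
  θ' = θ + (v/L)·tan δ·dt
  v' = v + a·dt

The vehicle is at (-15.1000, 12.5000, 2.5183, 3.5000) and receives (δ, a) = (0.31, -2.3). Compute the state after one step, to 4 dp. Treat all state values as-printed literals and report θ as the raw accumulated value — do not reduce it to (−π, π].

x' = -15.1000 + 3.5000·cos(2.5183)·0.05 = -15.2421
y' = 12.5000 + 3.5000·sin(2.5183)·0.05 = 12.6021
θ' = 2.5183 + (3.5000/2.7)·tan(0.31)·0.05 = 2.5391
v' = 3.5000 − 2.3000·0.05 = 3.3850

(-15.2421, 12.6021, 2.5391, 3.3850)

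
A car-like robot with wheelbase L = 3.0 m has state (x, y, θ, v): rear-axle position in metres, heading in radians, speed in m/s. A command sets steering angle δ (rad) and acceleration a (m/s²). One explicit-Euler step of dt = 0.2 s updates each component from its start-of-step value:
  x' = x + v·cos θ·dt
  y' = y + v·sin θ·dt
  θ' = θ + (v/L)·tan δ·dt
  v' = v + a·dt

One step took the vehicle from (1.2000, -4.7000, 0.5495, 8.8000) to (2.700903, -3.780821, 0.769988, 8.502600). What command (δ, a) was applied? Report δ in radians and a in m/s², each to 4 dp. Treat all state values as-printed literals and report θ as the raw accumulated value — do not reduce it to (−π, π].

δ = 0.3595, a = -1.4870

a = (v'−v)/dt = (-0.297400)/0.2 = -1.4870
Δθ = θ'−θ = 0.220488;  (v·dt/L) = 8.8000·0.2/3.0 = 0.586667
tan δ = Δθ·L/(v·dt) = 0.375832  →  δ = 0.3595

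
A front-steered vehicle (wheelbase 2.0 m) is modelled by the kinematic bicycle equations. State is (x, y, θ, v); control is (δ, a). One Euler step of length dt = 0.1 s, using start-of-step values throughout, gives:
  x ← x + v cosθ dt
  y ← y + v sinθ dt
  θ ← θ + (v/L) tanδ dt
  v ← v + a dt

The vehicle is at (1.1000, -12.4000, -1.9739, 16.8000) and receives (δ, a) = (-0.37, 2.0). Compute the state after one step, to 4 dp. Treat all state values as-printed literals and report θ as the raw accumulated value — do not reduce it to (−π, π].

(0.4410, -13.9453, -2.2997, 17.0000)

x' = 1.1000 + 16.8000·cos(-1.9739)·0.1 = 0.4410
y' = -12.4000 + 16.8000·sin(-1.9739)·0.1 = -13.9453
θ' = -1.9739 + (16.8000/2.0)·tan(-0.37)·0.1 = -2.2997
v' = 16.8000 + 2.0000·0.1 = 17.0000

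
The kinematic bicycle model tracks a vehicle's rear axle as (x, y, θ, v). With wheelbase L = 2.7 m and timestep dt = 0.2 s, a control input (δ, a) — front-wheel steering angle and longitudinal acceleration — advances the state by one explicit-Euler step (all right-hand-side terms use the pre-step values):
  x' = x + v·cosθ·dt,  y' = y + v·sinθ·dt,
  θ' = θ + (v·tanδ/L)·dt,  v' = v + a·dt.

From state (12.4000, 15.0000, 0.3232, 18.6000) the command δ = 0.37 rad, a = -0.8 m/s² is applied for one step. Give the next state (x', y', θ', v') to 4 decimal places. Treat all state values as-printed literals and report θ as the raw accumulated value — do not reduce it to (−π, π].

(15.9274, 16.1815, 0.8576, 18.4400)

x' = 12.4000 + 18.6000·cos(0.3232)·0.2 = 15.9274
y' = 15.0000 + 18.6000·sin(0.3232)·0.2 = 16.1815
θ' = 0.3232 + (18.6000/2.7)·tan(0.37)·0.2 = 0.8576
v' = 18.6000 − 0.8000·0.2 = 18.4400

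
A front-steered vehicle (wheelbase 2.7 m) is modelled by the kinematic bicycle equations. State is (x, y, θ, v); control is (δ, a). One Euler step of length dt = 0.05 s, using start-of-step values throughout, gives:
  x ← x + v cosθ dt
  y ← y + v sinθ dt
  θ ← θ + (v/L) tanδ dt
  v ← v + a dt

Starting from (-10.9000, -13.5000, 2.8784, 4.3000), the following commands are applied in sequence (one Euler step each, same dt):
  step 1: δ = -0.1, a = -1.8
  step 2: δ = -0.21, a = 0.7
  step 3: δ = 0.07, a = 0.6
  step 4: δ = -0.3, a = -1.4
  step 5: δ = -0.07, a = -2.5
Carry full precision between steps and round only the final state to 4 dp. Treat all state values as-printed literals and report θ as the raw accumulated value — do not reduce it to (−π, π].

after step 1 (δ=-0.1, a=-1.8): (-11.107596, -13.444065, 2.870410, 4.210000)
after step 2 (δ=-0.21, a=0.7): (-11.310404, -13.387678, 2.853793, 4.245000)
after step 3 (δ=0.07, a=0.6): (-11.513924, -13.327432, 2.859305, 4.275000)
after step 4 (δ=-0.3, a=-1.4): (-11.719214, -13.267891, 2.834816, 4.205000)
after step 5 (δ=-0.07, a=-2.5): (-11.919648, -13.204398, 2.829356, 4.080000)

(-11.9196, -13.2044, 2.8294, 4.0800)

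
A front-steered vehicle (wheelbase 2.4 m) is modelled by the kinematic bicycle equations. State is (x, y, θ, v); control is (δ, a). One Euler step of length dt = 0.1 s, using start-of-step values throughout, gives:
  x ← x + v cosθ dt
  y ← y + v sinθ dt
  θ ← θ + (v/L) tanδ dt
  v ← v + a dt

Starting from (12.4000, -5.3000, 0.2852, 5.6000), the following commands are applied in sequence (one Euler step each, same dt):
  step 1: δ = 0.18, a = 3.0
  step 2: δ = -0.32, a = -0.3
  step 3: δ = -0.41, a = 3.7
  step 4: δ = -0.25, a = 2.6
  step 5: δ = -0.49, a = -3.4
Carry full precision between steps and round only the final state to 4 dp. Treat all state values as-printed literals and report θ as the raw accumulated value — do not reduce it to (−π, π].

(15.3314, -4.6748, -0.0710, 6.1600)

after step 1 (δ=0.18, a=3.0): (12.937379, -5.142444, 0.327660, 5.900000)
after step 2 (δ=-0.32, a=-0.3): (13.495990, -4.952566, 0.246193, 5.870000)
after step 3 (δ=-0.41, a=3.7): (14.065290, -4.809506, 0.139889, 6.240000)
after step 4 (δ=-0.25, a=2.6): (14.683195, -4.722499, 0.073501, 6.500000)
after step 5 (δ=-0.49, a=-3.4): (15.331440, -4.674767, -0.070959, 6.160000)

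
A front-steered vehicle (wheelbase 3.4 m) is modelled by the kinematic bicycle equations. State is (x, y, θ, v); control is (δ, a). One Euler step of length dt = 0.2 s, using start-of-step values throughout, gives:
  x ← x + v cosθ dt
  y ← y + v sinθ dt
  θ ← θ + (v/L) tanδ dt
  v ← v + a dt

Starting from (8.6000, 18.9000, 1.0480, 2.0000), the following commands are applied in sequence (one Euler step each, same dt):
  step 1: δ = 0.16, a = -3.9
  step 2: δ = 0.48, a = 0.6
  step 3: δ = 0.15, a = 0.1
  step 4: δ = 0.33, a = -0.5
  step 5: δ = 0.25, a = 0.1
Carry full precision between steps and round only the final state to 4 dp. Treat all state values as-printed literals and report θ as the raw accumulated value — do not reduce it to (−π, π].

(9.2619, 20.1734, 1.1626, 1.2800)

after step 1 (δ=0.16, a=-3.9): (8.799722, 19.246571, 1.066986, 1.220000)
after step 2 (δ=0.48, a=0.6): (8.917517, 19.460253, 1.104347, 1.340000)
after step 3 (δ=0.15, a=0.1): (9.038041, 19.699623, 1.116260, 1.360000)
after step 4 (δ=0.33, a=-0.5): (9.157462, 19.944006, 1.143662, 1.260000)
after step 5 (δ=0.25, a=0.1): (9.261856, 20.173365, 1.162588, 1.280000)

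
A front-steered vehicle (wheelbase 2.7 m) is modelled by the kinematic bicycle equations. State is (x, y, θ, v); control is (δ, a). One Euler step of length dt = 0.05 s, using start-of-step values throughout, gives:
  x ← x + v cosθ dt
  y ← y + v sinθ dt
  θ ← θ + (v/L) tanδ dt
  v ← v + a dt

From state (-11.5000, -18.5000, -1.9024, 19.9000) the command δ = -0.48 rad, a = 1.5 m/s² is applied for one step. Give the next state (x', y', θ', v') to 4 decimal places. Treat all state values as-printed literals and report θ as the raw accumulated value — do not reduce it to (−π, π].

(-11.8239, -19.4408, -2.0943, 19.9750)

x' = -11.5000 + 19.9000·cos(-1.9024)·0.05 = -11.8239
y' = -18.5000 + 19.9000·sin(-1.9024)·0.05 = -19.4408
θ' = -1.9024 + (19.9000/2.7)·tan(-0.48)·0.05 = -2.0943
v' = 19.9000 + 1.5000·0.05 = 19.9750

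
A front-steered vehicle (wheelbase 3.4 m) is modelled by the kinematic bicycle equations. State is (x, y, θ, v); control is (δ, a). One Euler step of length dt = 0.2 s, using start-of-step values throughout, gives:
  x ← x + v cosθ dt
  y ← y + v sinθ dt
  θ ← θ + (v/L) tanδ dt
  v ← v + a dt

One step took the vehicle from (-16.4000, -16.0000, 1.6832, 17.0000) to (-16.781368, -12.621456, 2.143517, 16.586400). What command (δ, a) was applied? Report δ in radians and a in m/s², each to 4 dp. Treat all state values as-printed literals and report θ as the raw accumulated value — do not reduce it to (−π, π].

δ = 0.4314, a = -2.0680

a = (v'−v)/dt = (-0.413600)/0.2 = -2.0680
Δθ = θ'−θ = 0.460317;  (v·dt/L) = 17.0000·0.2/3.4 = 1.000000
tan δ = Δθ·L/(v·dt) = 0.460317  →  δ = 0.4314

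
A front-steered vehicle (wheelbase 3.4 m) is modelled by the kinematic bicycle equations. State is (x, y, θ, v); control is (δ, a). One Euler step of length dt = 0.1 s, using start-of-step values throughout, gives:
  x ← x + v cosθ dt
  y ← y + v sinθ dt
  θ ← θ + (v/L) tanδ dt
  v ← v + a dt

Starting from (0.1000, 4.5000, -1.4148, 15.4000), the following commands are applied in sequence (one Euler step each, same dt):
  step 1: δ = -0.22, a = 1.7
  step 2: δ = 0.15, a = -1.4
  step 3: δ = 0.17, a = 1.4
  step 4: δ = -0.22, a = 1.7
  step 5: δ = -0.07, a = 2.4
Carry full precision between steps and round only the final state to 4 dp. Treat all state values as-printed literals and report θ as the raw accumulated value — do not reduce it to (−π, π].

(1.0835, -3.1988, -1.5038, 15.9800)

after step 1 (δ=-0.22, a=1.7): (0.339261, 2.978700, -1.516086, 15.570000)
after step 2 (δ=0.15, a=-1.4): (0.424402, 1.424029, -1.446875, 15.430000)
after step 3 (δ=0.17, a=1.4): (0.615123, -0.107138, -1.368973, 15.570000)
after step 4 (δ=-0.22, a=1.7): (0.927232, -1.632535, -1.471378, 15.740000)
after step 5 (δ=-0.07, a=2.4): (1.083459, -3.198763, -1.503837, 15.980000)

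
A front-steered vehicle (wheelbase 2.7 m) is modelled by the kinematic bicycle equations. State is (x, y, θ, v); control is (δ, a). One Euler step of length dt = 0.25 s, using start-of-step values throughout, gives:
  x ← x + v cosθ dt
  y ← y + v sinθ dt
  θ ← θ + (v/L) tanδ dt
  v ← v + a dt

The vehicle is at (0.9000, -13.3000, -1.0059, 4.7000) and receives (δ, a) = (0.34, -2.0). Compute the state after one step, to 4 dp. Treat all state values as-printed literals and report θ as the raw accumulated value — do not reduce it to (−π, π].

(1.5290, -14.2925, -0.8520, 4.2000)

x' = 0.9000 + 4.7000·cos(-1.0059)·0.25 = 1.5290
y' = -13.3000 + 4.7000·sin(-1.0059)·0.25 = -14.2925
θ' = -1.0059 + (4.7000/2.7)·tan(0.34)·0.25 = -0.8520
v' = 4.7000 − 2.0000·0.25 = 4.2000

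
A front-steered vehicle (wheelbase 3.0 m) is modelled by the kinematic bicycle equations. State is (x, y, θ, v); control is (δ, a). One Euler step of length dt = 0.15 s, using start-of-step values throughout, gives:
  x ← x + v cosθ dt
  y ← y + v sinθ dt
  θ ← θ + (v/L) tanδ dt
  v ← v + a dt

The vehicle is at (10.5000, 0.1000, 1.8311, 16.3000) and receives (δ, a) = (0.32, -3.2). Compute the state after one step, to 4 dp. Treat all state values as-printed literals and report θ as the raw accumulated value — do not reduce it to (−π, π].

(9.8707, 2.4626, 2.1012, 15.8200)

x' = 10.5000 + 16.3000·cos(1.8311)·0.15 = 9.8707
y' = 0.1000 + 16.3000·sin(1.8311)·0.15 = 2.4626
θ' = 1.8311 + (16.3000/3.0)·tan(0.32)·0.15 = 2.1012
v' = 16.3000 − 3.2000·0.15 = 15.8200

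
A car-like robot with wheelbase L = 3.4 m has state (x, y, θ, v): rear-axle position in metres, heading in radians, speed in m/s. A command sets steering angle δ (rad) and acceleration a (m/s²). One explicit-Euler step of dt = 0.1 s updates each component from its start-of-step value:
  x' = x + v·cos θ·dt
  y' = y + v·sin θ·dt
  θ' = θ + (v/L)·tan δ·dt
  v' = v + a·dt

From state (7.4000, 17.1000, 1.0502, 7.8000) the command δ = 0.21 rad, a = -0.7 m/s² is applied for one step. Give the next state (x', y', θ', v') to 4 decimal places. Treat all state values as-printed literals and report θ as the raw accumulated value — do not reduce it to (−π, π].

x' = 7.4000 + 7.8000·cos(1.0502)·0.1 = 7.7880
y' = 17.1000 + 7.8000·sin(1.0502)·0.1 = 17.7767
θ' = 1.0502 + (7.8000/3.4)·tan(0.21)·0.1 = 1.0991
v' = 7.8000 − 0.7000·0.1 = 7.7300

(7.7880, 17.7767, 1.0991, 7.7300)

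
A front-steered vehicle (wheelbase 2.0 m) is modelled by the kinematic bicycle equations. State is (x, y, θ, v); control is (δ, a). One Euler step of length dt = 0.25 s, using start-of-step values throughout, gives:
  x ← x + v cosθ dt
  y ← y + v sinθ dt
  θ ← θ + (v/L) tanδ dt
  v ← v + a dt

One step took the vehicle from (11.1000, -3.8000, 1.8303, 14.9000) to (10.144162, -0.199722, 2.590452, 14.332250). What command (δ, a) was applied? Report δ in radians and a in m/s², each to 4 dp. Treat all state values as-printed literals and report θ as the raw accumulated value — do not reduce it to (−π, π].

a = (v'−v)/dt = (-0.567750)/0.25 = -2.2710
Δθ = θ'−θ = 0.760152;  (v·dt/L) = 14.9000·0.25/2.0 = 1.862500
tan δ = Δθ·L/(v·dt) = 0.408135  →  δ = 0.3875

δ = 0.3875, a = -2.2710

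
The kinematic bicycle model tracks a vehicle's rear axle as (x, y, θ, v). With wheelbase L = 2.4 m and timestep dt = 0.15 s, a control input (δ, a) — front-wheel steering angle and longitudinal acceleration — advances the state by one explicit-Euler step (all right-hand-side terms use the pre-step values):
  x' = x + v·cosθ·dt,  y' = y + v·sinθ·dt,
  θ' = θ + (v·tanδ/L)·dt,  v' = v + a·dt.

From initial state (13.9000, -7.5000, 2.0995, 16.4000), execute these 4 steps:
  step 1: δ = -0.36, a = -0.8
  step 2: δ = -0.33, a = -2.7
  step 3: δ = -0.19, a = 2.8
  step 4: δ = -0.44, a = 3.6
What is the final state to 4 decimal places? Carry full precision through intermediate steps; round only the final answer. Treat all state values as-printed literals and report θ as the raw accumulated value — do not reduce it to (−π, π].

after step 1 (δ=-0.36, a=-0.8): (12.659140, -5.375884, 1.713687, 16.280000)
after step 2 (δ=-0.33, a=-2.7): (12.311387, -2.958772, 1.365168, 15.875000)
after step 3 (δ=-0.19, a=2.8): (12.797597, -0.627688, 1.174351, 16.295000)
after step 4 (δ=-0.44, a=3.6): (13.741424, 1.626984, 0.694890, 16.835000)

(13.7414, 1.6270, 0.6949, 16.8350)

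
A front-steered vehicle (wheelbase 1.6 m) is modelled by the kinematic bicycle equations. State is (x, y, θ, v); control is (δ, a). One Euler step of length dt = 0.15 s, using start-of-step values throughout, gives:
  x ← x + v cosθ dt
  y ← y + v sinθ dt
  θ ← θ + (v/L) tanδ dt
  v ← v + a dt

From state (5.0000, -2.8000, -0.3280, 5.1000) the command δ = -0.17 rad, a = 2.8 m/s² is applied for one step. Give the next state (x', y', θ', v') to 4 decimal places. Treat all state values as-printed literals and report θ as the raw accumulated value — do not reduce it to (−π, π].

x' = 5.0000 + 5.1000·cos(-0.3280)·0.15 = 5.7242
y' = -2.8000 + 5.1000·sin(-0.3280)·0.15 = -3.0464
θ' = -0.3280 + (5.1000/1.6)·tan(-0.17)·0.15 = -0.4101
v' = 5.1000 + 2.8000·0.15 = 5.5200

(5.7242, -3.0464, -0.4101, 5.5200)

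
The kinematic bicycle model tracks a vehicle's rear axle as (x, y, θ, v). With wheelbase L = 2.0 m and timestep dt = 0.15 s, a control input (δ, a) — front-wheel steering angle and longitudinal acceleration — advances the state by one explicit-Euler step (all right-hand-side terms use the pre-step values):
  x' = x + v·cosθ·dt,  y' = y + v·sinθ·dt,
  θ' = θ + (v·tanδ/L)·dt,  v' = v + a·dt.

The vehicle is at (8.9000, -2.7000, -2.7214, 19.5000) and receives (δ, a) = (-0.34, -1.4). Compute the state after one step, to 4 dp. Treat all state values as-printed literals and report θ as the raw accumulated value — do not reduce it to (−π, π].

(6.2294, -3.8932, -3.2387, 19.2900)

x' = 8.9000 + 19.5000·cos(-2.7214)·0.15 = 6.2294
y' = -2.7000 + 19.5000·sin(-2.7214)·0.15 = -3.8932
θ' = -2.7214 + (19.5000/2.0)·tan(-0.34)·0.15 = -3.2387
v' = 19.5000 − 1.4000·0.15 = 19.2900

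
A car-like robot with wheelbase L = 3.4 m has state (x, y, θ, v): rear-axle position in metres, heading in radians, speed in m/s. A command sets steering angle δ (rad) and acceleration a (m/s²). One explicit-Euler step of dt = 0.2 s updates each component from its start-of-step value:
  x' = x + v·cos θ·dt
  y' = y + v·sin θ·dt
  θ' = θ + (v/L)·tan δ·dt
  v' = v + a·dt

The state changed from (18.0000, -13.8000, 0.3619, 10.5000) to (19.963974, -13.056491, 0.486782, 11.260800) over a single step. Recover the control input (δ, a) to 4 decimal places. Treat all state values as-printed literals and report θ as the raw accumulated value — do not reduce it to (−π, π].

a = (v'−v)/dt = (0.760800)/0.2 = 3.8040
Δθ = θ'−θ = 0.124882;  (v·dt/L) = 10.5000·0.2/3.4 = 0.617647
tan δ = Δθ·L/(v·dt) = 0.202190  →  δ = 0.1995

δ = 0.1995, a = 3.8040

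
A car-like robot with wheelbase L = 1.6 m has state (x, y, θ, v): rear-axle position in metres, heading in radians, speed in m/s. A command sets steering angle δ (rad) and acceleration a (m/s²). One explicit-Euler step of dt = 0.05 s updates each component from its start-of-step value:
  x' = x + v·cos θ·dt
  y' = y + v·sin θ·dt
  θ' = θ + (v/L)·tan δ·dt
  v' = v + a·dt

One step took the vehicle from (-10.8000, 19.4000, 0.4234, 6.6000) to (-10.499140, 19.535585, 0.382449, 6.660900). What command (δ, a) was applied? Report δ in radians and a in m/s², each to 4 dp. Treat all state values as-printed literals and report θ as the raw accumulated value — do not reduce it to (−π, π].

a = (v'−v)/dt = (0.060900)/0.05 = 1.2180
Δθ = θ'−θ = -0.040951;  (v·dt/L) = 6.6000·0.05/1.6 = 0.206250
tan δ = Δθ·L/(v·dt) = -0.198550  →  δ = -0.1960

δ = -0.1960, a = 1.2180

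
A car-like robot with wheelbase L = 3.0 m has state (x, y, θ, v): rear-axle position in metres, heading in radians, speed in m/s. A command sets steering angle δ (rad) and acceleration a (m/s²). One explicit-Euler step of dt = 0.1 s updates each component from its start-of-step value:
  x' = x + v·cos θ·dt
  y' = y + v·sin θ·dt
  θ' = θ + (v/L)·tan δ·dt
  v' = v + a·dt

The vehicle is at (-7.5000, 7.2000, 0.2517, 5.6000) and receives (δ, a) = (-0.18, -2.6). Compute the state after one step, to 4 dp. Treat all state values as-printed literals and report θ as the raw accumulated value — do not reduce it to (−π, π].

x' = -7.5000 + 5.6000·cos(0.2517)·0.1 = -6.9576
y' = 7.2000 + 5.6000·sin(0.2517)·0.1 = 7.3395
θ' = 0.2517 + (5.6000/3.0)·tan(-0.18)·0.1 = 0.2177
v' = 5.6000 − 2.6000·0.1 = 5.3400

(-6.9576, 7.3395, 0.2177, 5.3400)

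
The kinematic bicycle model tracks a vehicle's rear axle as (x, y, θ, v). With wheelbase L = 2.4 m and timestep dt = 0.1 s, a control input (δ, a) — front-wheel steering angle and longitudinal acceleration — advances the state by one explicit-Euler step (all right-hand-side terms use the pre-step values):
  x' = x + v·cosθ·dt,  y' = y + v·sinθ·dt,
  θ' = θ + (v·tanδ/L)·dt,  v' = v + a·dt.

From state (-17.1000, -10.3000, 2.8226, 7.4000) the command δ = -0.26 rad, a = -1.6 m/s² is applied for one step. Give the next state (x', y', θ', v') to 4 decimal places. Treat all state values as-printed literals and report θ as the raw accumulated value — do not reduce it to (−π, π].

(-17.8027, -10.0679, 2.7406, 7.2400)

x' = -17.1000 + 7.4000·cos(2.8226)·0.1 = -17.8027
y' = -10.3000 + 7.4000·sin(2.8226)·0.1 = -10.0679
θ' = 2.8226 + (7.4000/2.4)·tan(-0.26)·0.1 = 2.7406
v' = 7.4000 − 1.6000·0.1 = 7.2400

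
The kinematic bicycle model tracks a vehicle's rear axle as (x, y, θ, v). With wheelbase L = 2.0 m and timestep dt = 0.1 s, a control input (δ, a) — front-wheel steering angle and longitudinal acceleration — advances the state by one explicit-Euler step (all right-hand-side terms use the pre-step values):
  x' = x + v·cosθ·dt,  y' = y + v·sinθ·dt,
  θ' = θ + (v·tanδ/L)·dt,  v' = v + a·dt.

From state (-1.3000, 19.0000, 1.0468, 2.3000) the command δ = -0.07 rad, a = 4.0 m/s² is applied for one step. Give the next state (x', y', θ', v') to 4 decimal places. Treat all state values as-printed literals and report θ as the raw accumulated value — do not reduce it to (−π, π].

x' = -1.3000 + 2.3000·cos(1.0468)·0.1 = -1.1849
y' = 19.0000 + 2.3000·sin(1.0468)·0.1 = 19.1991
θ' = 1.0468 + (2.3000/2.0)·tan(-0.07)·0.1 = 1.0387
v' = 2.3000 + 4.0000·0.1 = 2.7000

(-1.1849, 19.1991, 1.0387, 2.7000)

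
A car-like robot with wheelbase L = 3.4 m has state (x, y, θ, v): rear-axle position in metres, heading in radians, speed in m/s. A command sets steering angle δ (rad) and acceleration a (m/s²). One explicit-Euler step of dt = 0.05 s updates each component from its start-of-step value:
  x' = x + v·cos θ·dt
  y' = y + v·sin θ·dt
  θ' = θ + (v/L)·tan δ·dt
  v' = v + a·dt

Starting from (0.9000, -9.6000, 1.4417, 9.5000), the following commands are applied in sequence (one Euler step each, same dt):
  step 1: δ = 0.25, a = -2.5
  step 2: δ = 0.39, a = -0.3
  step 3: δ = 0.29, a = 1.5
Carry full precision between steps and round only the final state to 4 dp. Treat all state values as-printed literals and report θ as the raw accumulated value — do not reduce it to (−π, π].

(1.0221, -8.1946, 1.5751, 9.4350)

after step 1 (δ=0.25, a=-2.5): (0.961151, -9.128953, 1.477373, 9.375000)
after step 2 (δ=0.39, a=-0.3): (1.004879, -8.662247, 1.534044, 9.360000)
after step 3 (δ=0.29, a=1.5): (1.022075, -8.194563, 1.575120, 9.435000)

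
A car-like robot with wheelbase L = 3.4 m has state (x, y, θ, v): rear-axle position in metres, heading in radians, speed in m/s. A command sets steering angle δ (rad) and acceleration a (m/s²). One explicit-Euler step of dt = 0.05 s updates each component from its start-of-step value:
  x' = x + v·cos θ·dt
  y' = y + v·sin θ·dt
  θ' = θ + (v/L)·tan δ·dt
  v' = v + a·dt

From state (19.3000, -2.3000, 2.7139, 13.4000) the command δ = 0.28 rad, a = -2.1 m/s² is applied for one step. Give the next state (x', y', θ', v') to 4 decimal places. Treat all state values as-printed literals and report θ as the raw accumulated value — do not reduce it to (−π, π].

x' = 19.3000 + 13.4000·cos(2.7139)·0.05 = 18.6904
y' = -2.3000 + 13.4000·sin(2.7139)·0.05 = -2.0221
θ' = 2.7139 + (13.4000/3.4)·tan(0.28)·0.05 = 2.7706
v' = 13.4000 − 2.1000·0.05 = 13.2950

(18.6904, -2.0221, 2.7706, 13.2950)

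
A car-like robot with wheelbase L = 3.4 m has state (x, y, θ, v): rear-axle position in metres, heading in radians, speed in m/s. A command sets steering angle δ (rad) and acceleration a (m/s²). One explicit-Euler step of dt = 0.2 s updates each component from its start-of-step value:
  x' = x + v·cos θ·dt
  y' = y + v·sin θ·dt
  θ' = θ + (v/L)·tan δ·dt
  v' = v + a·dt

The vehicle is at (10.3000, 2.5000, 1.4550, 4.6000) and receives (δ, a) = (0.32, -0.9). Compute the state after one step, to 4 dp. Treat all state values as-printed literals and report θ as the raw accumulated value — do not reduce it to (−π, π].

(10.4063, 3.4138, 1.5447, 4.4200)

x' = 10.3000 + 4.6000·cos(1.4550)·0.2 = 10.4063
y' = 2.5000 + 4.6000·sin(1.4550)·0.2 = 3.4138
θ' = 1.4550 + (4.6000/3.4)·tan(0.32)·0.2 = 1.5447
v' = 4.6000 − 0.9000·0.2 = 4.4200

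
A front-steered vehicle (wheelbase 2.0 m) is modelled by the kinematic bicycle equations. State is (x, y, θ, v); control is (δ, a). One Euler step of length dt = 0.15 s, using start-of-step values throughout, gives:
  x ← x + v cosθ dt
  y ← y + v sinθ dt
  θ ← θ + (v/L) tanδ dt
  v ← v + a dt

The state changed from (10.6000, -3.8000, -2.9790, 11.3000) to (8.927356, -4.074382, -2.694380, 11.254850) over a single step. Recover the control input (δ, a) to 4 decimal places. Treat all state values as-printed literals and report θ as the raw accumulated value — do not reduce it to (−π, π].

a = (v'−v)/dt = (-0.045150)/0.15 = -0.3010
Δθ = θ'−θ = 0.284620;  (v·dt/L) = 11.3000·0.15/2.0 = 0.847500
tan δ = Δθ·L/(v·dt) = 0.335835  →  δ = 0.3240

δ = 0.3240, a = -0.3010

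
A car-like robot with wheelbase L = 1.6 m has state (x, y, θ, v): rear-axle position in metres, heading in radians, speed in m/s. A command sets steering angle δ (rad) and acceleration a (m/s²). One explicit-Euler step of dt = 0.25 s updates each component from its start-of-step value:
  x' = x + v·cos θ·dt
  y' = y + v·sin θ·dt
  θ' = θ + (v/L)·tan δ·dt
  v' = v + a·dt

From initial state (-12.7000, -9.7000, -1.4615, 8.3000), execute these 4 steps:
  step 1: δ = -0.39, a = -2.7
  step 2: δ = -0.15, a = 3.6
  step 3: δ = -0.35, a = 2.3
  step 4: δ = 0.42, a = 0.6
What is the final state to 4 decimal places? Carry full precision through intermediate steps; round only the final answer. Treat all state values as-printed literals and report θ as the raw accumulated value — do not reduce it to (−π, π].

(-16.4849, -16.3066, -2.0259, 9.2500)

after step 1 (δ=-0.39, a=-2.7): (-12.473661, -11.762619, -1.994587, 7.625000)
after step 2 (δ=-0.15, a=3.6): (-13.257547, -13.500236, -2.174650, 8.525000)
after step 3 (δ=-0.35, a=2.3): (-14.467711, -15.254581, -2.660880, 9.100000)
after step 4 (δ=0.42, a=0.6): (-16.484875, -16.306567, -2.025909, 9.250000)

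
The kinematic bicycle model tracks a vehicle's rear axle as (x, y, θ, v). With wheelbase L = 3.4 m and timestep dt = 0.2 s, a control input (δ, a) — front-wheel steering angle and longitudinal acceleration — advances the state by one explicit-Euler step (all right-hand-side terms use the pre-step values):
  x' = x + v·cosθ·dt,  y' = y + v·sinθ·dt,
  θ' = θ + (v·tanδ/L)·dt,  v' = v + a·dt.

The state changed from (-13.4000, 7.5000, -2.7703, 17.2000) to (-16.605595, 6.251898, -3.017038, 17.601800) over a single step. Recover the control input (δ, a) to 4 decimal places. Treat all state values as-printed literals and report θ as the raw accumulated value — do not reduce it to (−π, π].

δ = -0.2392, a = 2.0090

a = (v'−v)/dt = (0.401800)/0.2 = 2.0090
Δθ = θ'−θ = -0.246738;  (v·dt/L) = 17.2000·0.2/3.4 = 1.011765
tan δ = Δθ·L/(v·dt) = -0.243869  →  δ = -0.2392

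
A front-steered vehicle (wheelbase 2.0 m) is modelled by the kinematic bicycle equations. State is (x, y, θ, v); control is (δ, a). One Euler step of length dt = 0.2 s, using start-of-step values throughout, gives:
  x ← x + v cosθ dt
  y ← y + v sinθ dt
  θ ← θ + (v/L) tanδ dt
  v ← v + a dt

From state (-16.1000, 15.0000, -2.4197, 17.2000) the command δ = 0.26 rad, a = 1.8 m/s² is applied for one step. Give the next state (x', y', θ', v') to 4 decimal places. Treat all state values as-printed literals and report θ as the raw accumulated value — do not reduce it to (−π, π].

(-18.6819, 12.7268, -1.9621, 17.5600)

x' = -16.1000 + 17.2000·cos(-2.4197)·0.2 = -18.6819
y' = 15.0000 + 17.2000·sin(-2.4197)·0.2 = 12.7268
θ' = -2.4197 + (17.2000/2.0)·tan(0.26)·0.2 = -1.9621
v' = 17.2000 + 1.8000·0.2 = 17.5600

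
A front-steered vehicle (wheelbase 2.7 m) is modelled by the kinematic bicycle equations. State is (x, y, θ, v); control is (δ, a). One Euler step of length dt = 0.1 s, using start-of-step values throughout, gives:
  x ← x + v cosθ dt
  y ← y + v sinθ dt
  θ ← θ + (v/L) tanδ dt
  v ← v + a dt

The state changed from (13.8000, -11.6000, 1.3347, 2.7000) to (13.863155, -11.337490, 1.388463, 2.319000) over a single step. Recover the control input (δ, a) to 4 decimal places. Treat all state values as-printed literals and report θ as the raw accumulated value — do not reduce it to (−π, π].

a = (v'−v)/dt = (-0.381000)/0.1 = -3.8100
Δθ = θ'−θ = 0.053763;  (v·dt/L) = 2.7000·0.1/2.7 = 0.100000
tan δ = Δθ·L/(v·dt) = 0.537630  →  δ = 0.4933

δ = 0.4933, a = -3.8100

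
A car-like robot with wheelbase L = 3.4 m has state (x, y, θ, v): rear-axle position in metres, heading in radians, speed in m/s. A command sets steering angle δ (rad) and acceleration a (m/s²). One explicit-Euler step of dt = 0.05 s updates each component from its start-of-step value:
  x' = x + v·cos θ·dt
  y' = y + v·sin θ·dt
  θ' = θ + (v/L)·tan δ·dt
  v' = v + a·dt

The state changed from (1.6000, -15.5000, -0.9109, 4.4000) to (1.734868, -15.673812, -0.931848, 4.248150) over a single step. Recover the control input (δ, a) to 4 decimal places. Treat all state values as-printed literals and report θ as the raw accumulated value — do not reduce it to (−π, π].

δ = -0.3131, a = -3.0370

a = (v'−v)/dt = (-0.151850)/0.05 = -3.0370
Δθ = θ'−θ = -0.020948;  (v·dt/L) = 4.4000·0.05/3.4 = 0.064706
tan δ = Δθ·L/(v·dt) = -0.323742  →  δ = -0.3131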